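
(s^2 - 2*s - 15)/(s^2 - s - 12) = (s - 5)/(s - 4)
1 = 1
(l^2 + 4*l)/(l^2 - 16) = l/(l - 4)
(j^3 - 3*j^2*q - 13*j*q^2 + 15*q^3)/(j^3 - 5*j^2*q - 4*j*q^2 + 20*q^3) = (-j^2 - 2*j*q + 3*q^2)/(-j^2 + 4*q^2)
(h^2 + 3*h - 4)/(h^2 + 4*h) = (h - 1)/h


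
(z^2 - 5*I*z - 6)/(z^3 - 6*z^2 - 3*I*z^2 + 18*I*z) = (z - 2*I)/(z*(z - 6))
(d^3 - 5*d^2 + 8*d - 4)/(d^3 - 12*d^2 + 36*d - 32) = (d - 1)/(d - 8)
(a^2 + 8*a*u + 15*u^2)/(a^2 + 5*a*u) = (a + 3*u)/a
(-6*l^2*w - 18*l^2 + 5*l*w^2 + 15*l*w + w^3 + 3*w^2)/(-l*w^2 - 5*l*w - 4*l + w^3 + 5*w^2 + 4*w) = (6*l*w + 18*l + w^2 + 3*w)/(w^2 + 5*w + 4)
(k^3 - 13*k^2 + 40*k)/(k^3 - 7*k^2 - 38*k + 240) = k/(k + 6)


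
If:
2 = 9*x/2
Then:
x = 4/9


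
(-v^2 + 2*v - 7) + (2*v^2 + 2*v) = v^2 + 4*v - 7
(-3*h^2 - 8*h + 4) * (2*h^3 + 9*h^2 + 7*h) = -6*h^5 - 43*h^4 - 85*h^3 - 20*h^2 + 28*h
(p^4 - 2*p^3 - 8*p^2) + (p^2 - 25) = p^4 - 2*p^3 - 7*p^2 - 25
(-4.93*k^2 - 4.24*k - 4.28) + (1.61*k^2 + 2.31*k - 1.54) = -3.32*k^2 - 1.93*k - 5.82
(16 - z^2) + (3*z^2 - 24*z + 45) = 2*z^2 - 24*z + 61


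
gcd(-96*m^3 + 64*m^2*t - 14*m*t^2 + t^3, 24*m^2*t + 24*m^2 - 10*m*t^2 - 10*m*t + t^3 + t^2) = 24*m^2 - 10*m*t + t^2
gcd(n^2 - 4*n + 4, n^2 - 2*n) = n - 2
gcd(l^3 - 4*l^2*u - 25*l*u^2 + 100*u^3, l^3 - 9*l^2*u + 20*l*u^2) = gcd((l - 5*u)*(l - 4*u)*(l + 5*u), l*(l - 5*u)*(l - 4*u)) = l^2 - 9*l*u + 20*u^2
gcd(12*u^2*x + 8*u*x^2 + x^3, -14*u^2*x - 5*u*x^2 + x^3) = 2*u*x + x^2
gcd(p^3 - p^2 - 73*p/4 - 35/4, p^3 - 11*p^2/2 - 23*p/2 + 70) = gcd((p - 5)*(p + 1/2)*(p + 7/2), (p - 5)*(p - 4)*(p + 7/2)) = p^2 - 3*p/2 - 35/2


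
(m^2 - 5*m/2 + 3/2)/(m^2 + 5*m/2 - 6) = (m - 1)/(m + 4)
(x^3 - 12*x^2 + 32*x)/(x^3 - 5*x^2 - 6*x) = (-x^2 + 12*x - 32)/(-x^2 + 5*x + 6)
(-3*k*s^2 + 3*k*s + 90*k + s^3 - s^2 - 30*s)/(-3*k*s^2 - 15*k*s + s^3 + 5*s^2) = (s - 6)/s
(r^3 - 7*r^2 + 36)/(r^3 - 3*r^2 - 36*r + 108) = (r + 2)/(r + 6)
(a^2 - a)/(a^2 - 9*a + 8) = a/(a - 8)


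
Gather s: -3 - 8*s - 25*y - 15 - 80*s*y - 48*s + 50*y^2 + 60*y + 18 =s*(-80*y - 56) + 50*y^2 + 35*y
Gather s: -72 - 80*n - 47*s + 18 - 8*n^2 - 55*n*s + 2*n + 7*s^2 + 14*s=-8*n^2 - 78*n + 7*s^2 + s*(-55*n - 33) - 54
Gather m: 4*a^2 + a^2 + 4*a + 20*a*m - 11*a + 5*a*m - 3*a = 5*a^2 + 25*a*m - 10*a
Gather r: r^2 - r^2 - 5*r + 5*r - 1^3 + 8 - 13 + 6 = 0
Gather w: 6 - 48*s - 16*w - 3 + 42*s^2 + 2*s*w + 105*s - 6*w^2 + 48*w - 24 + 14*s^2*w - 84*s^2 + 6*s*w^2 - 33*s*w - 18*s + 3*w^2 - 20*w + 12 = -42*s^2 + 39*s + w^2*(6*s - 3) + w*(14*s^2 - 31*s + 12) - 9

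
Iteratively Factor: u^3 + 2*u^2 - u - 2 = (u + 1)*(u^2 + u - 2) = (u - 1)*(u + 1)*(u + 2)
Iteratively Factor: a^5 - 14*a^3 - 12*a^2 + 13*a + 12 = (a + 3)*(a^4 - 3*a^3 - 5*a^2 + 3*a + 4) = (a - 4)*(a + 3)*(a^3 + a^2 - a - 1) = (a - 4)*(a + 1)*(a + 3)*(a^2 - 1) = (a - 4)*(a + 1)^2*(a + 3)*(a - 1)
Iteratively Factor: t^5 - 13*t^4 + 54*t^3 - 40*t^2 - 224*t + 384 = (t - 4)*(t^4 - 9*t^3 + 18*t^2 + 32*t - 96) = (t - 4)*(t - 3)*(t^3 - 6*t^2 + 32) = (t - 4)*(t - 3)*(t + 2)*(t^2 - 8*t + 16) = (t - 4)^2*(t - 3)*(t + 2)*(t - 4)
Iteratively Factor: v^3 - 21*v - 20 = (v + 1)*(v^2 - v - 20) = (v - 5)*(v + 1)*(v + 4)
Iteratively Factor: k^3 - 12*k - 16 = (k + 2)*(k^2 - 2*k - 8) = (k + 2)^2*(k - 4)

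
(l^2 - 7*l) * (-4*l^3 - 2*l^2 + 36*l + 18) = -4*l^5 + 26*l^4 + 50*l^3 - 234*l^2 - 126*l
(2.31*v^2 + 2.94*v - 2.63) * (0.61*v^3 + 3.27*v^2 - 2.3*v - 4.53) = 1.4091*v^5 + 9.3471*v^4 + 2.6965*v^3 - 25.8264*v^2 - 7.2692*v + 11.9139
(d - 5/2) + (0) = d - 5/2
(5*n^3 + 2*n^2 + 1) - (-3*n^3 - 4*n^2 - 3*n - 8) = 8*n^3 + 6*n^2 + 3*n + 9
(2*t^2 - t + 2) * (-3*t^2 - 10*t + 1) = -6*t^4 - 17*t^3 + 6*t^2 - 21*t + 2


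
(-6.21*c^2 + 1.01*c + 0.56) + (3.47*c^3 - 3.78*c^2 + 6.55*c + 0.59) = 3.47*c^3 - 9.99*c^2 + 7.56*c + 1.15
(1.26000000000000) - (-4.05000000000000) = 5.31000000000000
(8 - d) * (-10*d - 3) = 10*d^2 - 77*d - 24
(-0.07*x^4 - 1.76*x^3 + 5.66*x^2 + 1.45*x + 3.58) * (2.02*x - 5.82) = -0.1414*x^5 - 3.1478*x^4 + 21.6764*x^3 - 30.0122*x^2 - 1.2074*x - 20.8356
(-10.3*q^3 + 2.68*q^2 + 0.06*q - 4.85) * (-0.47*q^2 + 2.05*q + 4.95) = 4.841*q^5 - 22.3746*q^4 - 45.5192*q^3 + 15.6685*q^2 - 9.6455*q - 24.0075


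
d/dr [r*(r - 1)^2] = (r - 1)*(3*r - 1)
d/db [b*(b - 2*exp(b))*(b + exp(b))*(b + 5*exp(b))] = 4*b^3*exp(b) + 4*b^3 - 14*b^2*exp(2*b) + 12*b^2*exp(b) - 30*b*exp(3*b) - 14*b*exp(2*b) - 10*exp(3*b)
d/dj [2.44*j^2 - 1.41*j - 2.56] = 4.88*j - 1.41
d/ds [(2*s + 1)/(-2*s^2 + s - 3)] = (-4*s^2 + 2*s + (2*s + 1)*(4*s - 1) - 6)/(2*s^2 - s + 3)^2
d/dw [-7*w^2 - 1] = -14*w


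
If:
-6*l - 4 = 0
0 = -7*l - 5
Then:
No Solution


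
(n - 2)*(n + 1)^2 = n^3 - 3*n - 2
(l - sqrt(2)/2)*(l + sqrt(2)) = l^2 + sqrt(2)*l/2 - 1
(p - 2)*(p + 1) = p^2 - p - 2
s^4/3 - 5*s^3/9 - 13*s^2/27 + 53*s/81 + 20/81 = (s/3 + 1/3)*(s - 5/3)*(s - 4/3)*(s + 1/3)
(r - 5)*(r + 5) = r^2 - 25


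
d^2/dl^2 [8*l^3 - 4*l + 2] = 48*l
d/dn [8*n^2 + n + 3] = 16*n + 1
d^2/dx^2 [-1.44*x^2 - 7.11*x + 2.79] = -2.88000000000000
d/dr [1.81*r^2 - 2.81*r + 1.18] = 3.62*r - 2.81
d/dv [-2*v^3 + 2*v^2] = 2*v*(2 - 3*v)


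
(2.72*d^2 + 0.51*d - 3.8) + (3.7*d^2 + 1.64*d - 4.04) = 6.42*d^2 + 2.15*d - 7.84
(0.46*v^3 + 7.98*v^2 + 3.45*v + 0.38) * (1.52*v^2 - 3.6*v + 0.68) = 0.6992*v^5 + 10.4736*v^4 - 23.1712*v^3 - 6.416*v^2 + 0.978*v + 0.2584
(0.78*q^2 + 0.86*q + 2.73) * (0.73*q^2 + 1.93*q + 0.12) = 0.5694*q^4 + 2.1332*q^3 + 3.7463*q^2 + 5.3721*q + 0.3276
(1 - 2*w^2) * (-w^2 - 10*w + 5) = 2*w^4 + 20*w^3 - 11*w^2 - 10*w + 5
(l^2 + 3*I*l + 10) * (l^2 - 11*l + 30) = l^4 - 11*l^3 + 3*I*l^3 + 40*l^2 - 33*I*l^2 - 110*l + 90*I*l + 300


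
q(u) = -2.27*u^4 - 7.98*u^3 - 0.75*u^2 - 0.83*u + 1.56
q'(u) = -9.08*u^3 - 23.94*u^2 - 1.5*u - 0.83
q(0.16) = 1.37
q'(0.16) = -1.72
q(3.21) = -513.80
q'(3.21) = -552.66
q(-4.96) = -412.92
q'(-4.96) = 525.63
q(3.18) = -497.41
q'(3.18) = -539.68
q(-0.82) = 5.11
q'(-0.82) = -10.69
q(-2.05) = 28.77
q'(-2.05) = -20.14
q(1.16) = -16.98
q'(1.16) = -48.96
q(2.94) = -379.75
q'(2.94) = -442.91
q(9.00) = -20777.55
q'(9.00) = -8572.79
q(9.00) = -20777.55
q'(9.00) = -8572.79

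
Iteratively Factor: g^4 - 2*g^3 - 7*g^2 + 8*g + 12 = (g - 2)*(g^3 - 7*g - 6) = (g - 2)*(g + 2)*(g^2 - 2*g - 3) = (g - 2)*(g + 1)*(g + 2)*(g - 3)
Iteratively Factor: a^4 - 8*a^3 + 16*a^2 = (a)*(a^3 - 8*a^2 + 16*a) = a*(a - 4)*(a^2 - 4*a) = a^2*(a - 4)*(a - 4)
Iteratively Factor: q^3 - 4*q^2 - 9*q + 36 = (q - 3)*(q^2 - q - 12) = (q - 3)*(q + 3)*(q - 4)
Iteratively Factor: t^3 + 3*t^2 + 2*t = (t + 2)*(t^2 + t) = (t + 1)*(t + 2)*(t)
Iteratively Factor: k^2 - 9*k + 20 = (k - 4)*(k - 5)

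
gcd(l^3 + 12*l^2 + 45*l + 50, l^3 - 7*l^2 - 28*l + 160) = l + 5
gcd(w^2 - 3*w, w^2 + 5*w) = w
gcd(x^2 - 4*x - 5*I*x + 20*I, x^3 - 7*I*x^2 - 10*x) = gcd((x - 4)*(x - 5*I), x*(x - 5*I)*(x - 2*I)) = x - 5*I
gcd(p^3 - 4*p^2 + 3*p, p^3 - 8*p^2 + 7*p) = p^2 - p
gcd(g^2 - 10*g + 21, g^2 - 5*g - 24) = 1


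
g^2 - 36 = (g - 6)*(g + 6)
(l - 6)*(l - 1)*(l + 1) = l^3 - 6*l^2 - l + 6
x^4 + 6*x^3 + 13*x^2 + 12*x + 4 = (x + 1)^2*(x + 2)^2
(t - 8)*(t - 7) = t^2 - 15*t + 56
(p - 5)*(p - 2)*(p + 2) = p^3 - 5*p^2 - 4*p + 20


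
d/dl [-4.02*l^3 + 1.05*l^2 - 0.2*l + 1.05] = -12.06*l^2 + 2.1*l - 0.2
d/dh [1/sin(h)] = -cos(h)/sin(h)^2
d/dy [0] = 0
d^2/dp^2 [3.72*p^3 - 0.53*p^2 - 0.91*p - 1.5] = 22.32*p - 1.06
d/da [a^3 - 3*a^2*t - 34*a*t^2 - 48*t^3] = 3*a^2 - 6*a*t - 34*t^2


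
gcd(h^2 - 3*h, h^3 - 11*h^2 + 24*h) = h^2 - 3*h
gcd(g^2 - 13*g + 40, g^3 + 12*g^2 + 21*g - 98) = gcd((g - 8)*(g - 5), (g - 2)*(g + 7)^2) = 1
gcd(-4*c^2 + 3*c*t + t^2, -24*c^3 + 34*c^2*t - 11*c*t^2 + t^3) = -c + t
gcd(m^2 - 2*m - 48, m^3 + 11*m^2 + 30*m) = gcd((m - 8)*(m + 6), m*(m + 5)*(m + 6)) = m + 6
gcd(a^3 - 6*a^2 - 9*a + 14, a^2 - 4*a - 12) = a + 2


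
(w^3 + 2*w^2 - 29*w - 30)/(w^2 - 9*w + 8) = (w^3 + 2*w^2 - 29*w - 30)/(w^2 - 9*w + 8)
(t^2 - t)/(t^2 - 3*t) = (t - 1)/(t - 3)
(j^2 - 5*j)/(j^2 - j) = (j - 5)/(j - 1)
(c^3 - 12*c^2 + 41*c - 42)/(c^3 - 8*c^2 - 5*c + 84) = (c^2 - 5*c + 6)/(c^2 - c - 12)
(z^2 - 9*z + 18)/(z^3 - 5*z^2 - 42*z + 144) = (z - 6)/(z^2 - 2*z - 48)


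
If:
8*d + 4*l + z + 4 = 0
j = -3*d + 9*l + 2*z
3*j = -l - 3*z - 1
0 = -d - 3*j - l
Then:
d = -83/193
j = 29/193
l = -4/193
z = -92/193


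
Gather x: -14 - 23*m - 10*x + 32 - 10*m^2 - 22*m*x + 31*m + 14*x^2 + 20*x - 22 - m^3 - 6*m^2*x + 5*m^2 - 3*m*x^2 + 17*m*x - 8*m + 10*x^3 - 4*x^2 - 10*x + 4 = -m^3 - 5*m^2 + 10*x^3 + x^2*(10 - 3*m) + x*(-6*m^2 - 5*m)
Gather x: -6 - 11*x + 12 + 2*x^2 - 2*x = 2*x^2 - 13*x + 6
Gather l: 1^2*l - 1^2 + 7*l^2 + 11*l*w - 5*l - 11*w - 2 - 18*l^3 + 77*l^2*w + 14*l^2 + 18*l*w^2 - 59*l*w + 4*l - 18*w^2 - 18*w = -18*l^3 + l^2*(77*w + 21) + l*(18*w^2 - 48*w) - 18*w^2 - 29*w - 3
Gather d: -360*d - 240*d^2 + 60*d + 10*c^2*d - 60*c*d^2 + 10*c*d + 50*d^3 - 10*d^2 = 50*d^3 + d^2*(-60*c - 250) + d*(10*c^2 + 10*c - 300)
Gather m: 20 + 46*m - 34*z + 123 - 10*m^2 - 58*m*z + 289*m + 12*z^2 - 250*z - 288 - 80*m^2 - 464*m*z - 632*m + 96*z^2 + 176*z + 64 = -90*m^2 + m*(-522*z - 297) + 108*z^2 - 108*z - 81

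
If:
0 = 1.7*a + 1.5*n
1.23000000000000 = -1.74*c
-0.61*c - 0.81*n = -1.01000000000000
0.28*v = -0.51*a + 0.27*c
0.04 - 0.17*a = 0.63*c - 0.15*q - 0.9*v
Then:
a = -1.57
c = -0.71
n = 1.78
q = -18.08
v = 2.18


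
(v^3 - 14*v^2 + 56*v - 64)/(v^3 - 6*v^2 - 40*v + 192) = (v - 2)/(v + 6)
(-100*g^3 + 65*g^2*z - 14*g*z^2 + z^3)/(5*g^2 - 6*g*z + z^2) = (20*g^2 - 9*g*z + z^2)/(-g + z)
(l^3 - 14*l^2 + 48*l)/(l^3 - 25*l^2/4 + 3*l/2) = 4*(l - 8)/(4*l - 1)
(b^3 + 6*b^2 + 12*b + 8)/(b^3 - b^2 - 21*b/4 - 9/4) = 4*(b^3 + 6*b^2 + 12*b + 8)/(4*b^3 - 4*b^2 - 21*b - 9)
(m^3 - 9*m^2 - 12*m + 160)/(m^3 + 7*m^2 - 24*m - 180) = (m^2 - 4*m - 32)/(m^2 + 12*m + 36)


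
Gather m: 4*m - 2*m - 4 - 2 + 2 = 2*m - 4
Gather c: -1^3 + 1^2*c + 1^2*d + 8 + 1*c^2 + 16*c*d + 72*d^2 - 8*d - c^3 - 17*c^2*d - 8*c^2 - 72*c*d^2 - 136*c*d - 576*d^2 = -c^3 + c^2*(-17*d - 7) + c*(-72*d^2 - 120*d + 1) - 504*d^2 - 7*d + 7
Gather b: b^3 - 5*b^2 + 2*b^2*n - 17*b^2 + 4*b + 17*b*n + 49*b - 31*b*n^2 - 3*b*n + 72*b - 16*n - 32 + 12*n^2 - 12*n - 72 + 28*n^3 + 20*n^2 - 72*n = b^3 + b^2*(2*n - 22) + b*(-31*n^2 + 14*n + 125) + 28*n^3 + 32*n^2 - 100*n - 104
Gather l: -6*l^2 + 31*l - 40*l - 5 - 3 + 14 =-6*l^2 - 9*l + 6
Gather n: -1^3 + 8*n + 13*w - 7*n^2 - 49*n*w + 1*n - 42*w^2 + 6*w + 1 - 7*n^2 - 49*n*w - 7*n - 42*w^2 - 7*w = -14*n^2 + n*(2 - 98*w) - 84*w^2 + 12*w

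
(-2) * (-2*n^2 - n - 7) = 4*n^2 + 2*n + 14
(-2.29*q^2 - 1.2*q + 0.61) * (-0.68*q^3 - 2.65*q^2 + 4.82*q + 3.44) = 1.5572*q^5 + 6.8845*q^4 - 8.2726*q^3 - 15.2781*q^2 - 1.1878*q + 2.0984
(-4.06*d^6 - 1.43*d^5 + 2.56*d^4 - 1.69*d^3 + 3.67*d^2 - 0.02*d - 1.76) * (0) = 0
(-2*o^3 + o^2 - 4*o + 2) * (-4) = 8*o^3 - 4*o^2 + 16*o - 8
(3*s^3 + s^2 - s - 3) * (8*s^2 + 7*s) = 24*s^5 + 29*s^4 - s^3 - 31*s^2 - 21*s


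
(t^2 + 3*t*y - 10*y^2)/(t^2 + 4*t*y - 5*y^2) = (-t + 2*y)/(-t + y)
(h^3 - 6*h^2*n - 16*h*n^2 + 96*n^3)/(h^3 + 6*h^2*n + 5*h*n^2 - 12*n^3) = (h^2 - 10*h*n + 24*n^2)/(h^2 + 2*h*n - 3*n^2)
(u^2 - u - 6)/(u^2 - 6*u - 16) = (u - 3)/(u - 8)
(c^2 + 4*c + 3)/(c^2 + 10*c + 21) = (c + 1)/(c + 7)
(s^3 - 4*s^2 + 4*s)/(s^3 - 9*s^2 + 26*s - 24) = s*(s - 2)/(s^2 - 7*s + 12)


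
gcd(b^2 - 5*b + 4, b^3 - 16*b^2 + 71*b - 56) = b - 1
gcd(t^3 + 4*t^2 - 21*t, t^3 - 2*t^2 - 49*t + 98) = t + 7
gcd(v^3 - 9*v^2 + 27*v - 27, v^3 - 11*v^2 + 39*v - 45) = v^2 - 6*v + 9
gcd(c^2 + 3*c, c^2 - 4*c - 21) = c + 3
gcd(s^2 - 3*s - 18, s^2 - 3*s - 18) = s^2 - 3*s - 18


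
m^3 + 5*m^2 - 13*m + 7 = (m - 1)^2*(m + 7)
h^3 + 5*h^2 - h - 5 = (h - 1)*(h + 1)*(h + 5)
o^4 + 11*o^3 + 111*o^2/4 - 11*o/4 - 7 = (o - 1/2)*(o + 1/2)*(o + 4)*(o + 7)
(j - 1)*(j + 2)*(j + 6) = j^3 + 7*j^2 + 4*j - 12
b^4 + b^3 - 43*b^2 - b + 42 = (b - 6)*(b - 1)*(b + 1)*(b + 7)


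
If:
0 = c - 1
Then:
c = 1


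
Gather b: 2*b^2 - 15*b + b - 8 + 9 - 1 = 2*b^2 - 14*b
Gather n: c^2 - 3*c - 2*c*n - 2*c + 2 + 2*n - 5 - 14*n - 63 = c^2 - 5*c + n*(-2*c - 12) - 66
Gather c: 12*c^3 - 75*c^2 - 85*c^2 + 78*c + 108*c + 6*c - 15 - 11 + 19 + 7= 12*c^3 - 160*c^2 + 192*c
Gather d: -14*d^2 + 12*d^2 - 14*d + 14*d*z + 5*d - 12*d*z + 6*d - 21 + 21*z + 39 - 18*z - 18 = -2*d^2 + d*(2*z - 3) + 3*z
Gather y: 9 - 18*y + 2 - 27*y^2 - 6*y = -27*y^2 - 24*y + 11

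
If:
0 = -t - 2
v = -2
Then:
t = -2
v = -2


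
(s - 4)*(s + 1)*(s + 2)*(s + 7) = s^4 + 6*s^3 - 17*s^2 - 78*s - 56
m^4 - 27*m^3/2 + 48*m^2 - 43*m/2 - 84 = (m - 8)*(m - 7/2)*(m - 3)*(m + 1)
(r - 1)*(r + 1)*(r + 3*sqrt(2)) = r^3 + 3*sqrt(2)*r^2 - r - 3*sqrt(2)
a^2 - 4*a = a*(a - 4)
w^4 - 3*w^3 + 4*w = w*(w - 2)^2*(w + 1)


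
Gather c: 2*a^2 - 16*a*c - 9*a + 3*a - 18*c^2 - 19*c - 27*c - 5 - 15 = 2*a^2 - 6*a - 18*c^2 + c*(-16*a - 46) - 20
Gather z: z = z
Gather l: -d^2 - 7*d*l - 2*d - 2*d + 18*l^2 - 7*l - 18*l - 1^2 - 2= -d^2 - 4*d + 18*l^2 + l*(-7*d - 25) - 3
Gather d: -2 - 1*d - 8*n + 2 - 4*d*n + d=-4*d*n - 8*n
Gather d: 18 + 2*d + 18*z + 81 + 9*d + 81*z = 11*d + 99*z + 99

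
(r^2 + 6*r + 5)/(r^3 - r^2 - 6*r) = (r^2 + 6*r + 5)/(r*(r^2 - r - 6))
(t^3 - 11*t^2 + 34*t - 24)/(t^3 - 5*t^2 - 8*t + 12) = (t - 4)/(t + 2)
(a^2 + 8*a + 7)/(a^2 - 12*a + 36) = (a^2 + 8*a + 7)/(a^2 - 12*a + 36)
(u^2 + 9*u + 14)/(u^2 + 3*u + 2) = (u + 7)/(u + 1)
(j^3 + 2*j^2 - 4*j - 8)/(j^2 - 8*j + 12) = (j^2 + 4*j + 4)/(j - 6)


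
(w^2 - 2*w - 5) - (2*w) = w^2 - 4*w - 5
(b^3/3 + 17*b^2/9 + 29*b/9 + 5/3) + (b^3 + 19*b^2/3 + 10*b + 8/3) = 4*b^3/3 + 74*b^2/9 + 119*b/9 + 13/3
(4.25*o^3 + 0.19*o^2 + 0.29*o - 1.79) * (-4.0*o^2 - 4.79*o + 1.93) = -17.0*o^5 - 21.1175*o^4 + 6.1324*o^3 + 6.1376*o^2 + 9.1338*o - 3.4547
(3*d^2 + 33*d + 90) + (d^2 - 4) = 4*d^2 + 33*d + 86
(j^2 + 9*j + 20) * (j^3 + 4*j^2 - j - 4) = j^5 + 13*j^4 + 55*j^3 + 67*j^2 - 56*j - 80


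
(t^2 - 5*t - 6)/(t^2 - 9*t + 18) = (t + 1)/(t - 3)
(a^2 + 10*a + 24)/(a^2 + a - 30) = (a + 4)/(a - 5)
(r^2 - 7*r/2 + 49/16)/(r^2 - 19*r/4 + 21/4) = (r - 7/4)/(r - 3)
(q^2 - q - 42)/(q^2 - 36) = (q - 7)/(q - 6)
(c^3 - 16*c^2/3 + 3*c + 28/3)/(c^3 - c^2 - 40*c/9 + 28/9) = 3*(c^2 - 3*c - 4)/(3*c^2 + 4*c - 4)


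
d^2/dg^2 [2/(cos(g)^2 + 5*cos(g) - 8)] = 2*(-4*sin(g)^4 + 59*sin(g)^2 - 85*cos(g)/4 - 15*cos(3*g)/4 + 11)/(-sin(g)^2 + 5*cos(g) - 7)^3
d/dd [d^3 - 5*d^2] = d*(3*d - 10)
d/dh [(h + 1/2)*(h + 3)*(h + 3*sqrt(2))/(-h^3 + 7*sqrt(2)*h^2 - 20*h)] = (7*h^4 + 20*sqrt(2)*h^4 - 74*h^3 + 42*sqrt(2)*h^3 - 434*h^2 - 114*sqrt(2)*h^2 - 252*h + 180*sqrt(2))/(2*h^2*(h^4 - 14*sqrt(2)*h^3 + 138*h^2 - 280*sqrt(2)*h + 400))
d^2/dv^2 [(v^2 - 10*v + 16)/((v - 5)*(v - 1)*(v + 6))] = 2*(v^6 - 30*v^5 + 189*v^4 - 520*v^3 + 312*v^2 - 1440*v + 6976)/(v^9 - 93*v^7 + 90*v^6 + 2883*v^5 - 5580*v^4 - 27091*v^3 + 86490*v^2 - 83700*v + 27000)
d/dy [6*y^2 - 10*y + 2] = 12*y - 10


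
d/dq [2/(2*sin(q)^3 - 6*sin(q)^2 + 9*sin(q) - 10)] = 6*(4*sin(q) + cos(2*q) - 4)*cos(q)/((sin(q) - 2)^2*(-2*sin(q) - cos(2*q) + 6)^2)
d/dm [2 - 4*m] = -4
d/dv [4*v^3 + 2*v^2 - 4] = 4*v*(3*v + 1)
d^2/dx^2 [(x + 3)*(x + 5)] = 2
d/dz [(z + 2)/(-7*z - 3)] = 11/(7*z + 3)^2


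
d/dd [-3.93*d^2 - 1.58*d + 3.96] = -7.86*d - 1.58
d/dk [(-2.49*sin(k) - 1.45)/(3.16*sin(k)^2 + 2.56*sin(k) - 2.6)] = (7.8684*sin(k)^2 + 9.164*sin(k) + 10.186)*cos(k)/(9.9856*sin(k)^4 + 16.1792*sin(k)^3 - 9.8784*sin(k)^2 - 13.312*sin(k) + 6.76)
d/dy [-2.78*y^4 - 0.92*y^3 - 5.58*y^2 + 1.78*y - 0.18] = -11.12*y^3 - 2.76*y^2 - 11.16*y + 1.78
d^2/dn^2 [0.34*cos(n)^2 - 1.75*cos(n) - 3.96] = 1.75*cos(n) - 0.68*cos(2*n)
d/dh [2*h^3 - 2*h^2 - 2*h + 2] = 6*h^2 - 4*h - 2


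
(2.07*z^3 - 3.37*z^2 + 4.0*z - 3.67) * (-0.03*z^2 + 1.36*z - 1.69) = -0.0621*z^5 + 2.9163*z^4 - 8.2015*z^3 + 11.2454*z^2 - 11.7512*z + 6.2023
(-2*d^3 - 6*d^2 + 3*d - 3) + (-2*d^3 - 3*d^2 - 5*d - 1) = -4*d^3 - 9*d^2 - 2*d - 4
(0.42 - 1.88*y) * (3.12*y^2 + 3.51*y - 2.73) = -5.8656*y^3 - 5.2884*y^2 + 6.6066*y - 1.1466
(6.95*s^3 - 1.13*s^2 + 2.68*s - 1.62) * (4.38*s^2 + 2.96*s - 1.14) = 30.441*s^5 + 15.6226*s^4 + 0.470600000000001*s^3 + 2.1254*s^2 - 7.8504*s + 1.8468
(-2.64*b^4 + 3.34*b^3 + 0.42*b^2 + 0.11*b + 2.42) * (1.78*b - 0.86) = -4.6992*b^5 + 8.2156*b^4 - 2.1248*b^3 - 0.1654*b^2 + 4.213*b - 2.0812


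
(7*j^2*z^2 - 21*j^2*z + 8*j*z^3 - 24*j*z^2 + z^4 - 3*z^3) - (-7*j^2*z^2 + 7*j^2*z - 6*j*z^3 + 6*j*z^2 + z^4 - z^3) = 14*j^2*z^2 - 28*j^2*z + 14*j*z^3 - 30*j*z^2 - 2*z^3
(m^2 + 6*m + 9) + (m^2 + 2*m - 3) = 2*m^2 + 8*m + 6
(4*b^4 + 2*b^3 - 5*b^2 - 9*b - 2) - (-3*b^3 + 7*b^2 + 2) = 4*b^4 + 5*b^3 - 12*b^2 - 9*b - 4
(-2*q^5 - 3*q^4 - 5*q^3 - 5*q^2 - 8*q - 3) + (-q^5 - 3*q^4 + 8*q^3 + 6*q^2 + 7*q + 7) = -3*q^5 - 6*q^4 + 3*q^3 + q^2 - q + 4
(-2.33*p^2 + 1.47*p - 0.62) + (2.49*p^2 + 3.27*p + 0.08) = 0.16*p^2 + 4.74*p - 0.54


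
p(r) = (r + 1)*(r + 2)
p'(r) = 2*r + 3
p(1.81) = 10.71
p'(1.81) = 6.62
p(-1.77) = -0.18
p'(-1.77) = -0.54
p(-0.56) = 0.63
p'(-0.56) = 1.88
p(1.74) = 10.25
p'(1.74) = 6.48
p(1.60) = 9.36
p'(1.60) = 6.20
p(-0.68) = 0.42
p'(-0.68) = 1.64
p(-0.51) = 0.73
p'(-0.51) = 1.98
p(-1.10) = -0.09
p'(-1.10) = 0.80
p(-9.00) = 56.00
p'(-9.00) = -15.00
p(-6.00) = 20.00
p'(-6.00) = -9.00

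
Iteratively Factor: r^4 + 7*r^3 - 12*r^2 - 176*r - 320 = (r + 4)*(r^3 + 3*r^2 - 24*r - 80) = (r + 4)^2*(r^2 - r - 20) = (r - 5)*(r + 4)^2*(r + 4)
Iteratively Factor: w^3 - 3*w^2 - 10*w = (w + 2)*(w^2 - 5*w) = (w - 5)*(w + 2)*(w)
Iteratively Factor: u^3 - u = (u + 1)*(u^2 - u) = u*(u + 1)*(u - 1)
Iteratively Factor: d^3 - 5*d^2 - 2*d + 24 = (d - 3)*(d^2 - 2*d - 8) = (d - 4)*(d - 3)*(d + 2)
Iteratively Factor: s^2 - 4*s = (s)*(s - 4)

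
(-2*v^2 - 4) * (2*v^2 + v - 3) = -4*v^4 - 2*v^3 - 2*v^2 - 4*v + 12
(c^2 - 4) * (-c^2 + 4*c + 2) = -c^4 + 4*c^3 + 6*c^2 - 16*c - 8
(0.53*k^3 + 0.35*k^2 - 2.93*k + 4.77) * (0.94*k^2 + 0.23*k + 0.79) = 0.4982*k^5 + 0.4509*k^4 - 2.255*k^3 + 4.0864*k^2 - 1.2176*k + 3.7683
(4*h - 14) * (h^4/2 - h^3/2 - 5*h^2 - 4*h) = 2*h^5 - 9*h^4 - 13*h^3 + 54*h^2 + 56*h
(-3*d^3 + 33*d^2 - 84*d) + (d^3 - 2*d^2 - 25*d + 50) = -2*d^3 + 31*d^2 - 109*d + 50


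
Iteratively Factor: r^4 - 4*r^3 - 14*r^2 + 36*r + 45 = (r + 3)*(r^3 - 7*r^2 + 7*r + 15) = (r - 3)*(r + 3)*(r^2 - 4*r - 5) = (r - 5)*(r - 3)*(r + 3)*(r + 1)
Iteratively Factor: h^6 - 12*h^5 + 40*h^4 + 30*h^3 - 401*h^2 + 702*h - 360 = (h - 1)*(h^5 - 11*h^4 + 29*h^3 + 59*h^2 - 342*h + 360) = (h - 3)*(h - 1)*(h^4 - 8*h^3 + 5*h^2 + 74*h - 120) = (h - 5)*(h - 3)*(h - 1)*(h^3 - 3*h^2 - 10*h + 24) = (h - 5)*(h - 3)*(h - 1)*(h + 3)*(h^2 - 6*h + 8) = (h - 5)*(h - 4)*(h - 3)*(h - 1)*(h + 3)*(h - 2)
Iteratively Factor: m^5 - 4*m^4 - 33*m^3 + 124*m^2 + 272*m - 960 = (m - 4)*(m^4 - 33*m^2 - 8*m + 240) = (m - 5)*(m - 4)*(m^3 + 5*m^2 - 8*m - 48) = (m - 5)*(m - 4)*(m - 3)*(m^2 + 8*m + 16) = (m - 5)*(m - 4)*(m - 3)*(m + 4)*(m + 4)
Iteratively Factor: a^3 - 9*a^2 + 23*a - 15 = (a - 1)*(a^2 - 8*a + 15) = (a - 5)*(a - 1)*(a - 3)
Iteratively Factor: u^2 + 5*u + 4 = (u + 4)*(u + 1)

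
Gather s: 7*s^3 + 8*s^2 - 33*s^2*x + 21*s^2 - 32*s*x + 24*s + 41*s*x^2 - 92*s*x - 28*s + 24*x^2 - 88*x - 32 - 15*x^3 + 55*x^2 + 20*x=7*s^3 + s^2*(29 - 33*x) + s*(41*x^2 - 124*x - 4) - 15*x^3 + 79*x^2 - 68*x - 32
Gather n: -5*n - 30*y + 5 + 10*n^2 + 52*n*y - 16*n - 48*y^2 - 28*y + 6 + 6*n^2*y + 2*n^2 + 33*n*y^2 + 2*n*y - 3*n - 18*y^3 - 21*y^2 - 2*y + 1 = n^2*(6*y + 12) + n*(33*y^2 + 54*y - 24) - 18*y^3 - 69*y^2 - 60*y + 12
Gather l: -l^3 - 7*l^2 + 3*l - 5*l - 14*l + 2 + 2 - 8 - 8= -l^3 - 7*l^2 - 16*l - 12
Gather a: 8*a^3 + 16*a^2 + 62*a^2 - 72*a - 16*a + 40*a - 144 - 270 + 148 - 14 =8*a^3 + 78*a^2 - 48*a - 280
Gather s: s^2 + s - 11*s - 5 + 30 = s^2 - 10*s + 25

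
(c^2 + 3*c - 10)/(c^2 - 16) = (c^2 + 3*c - 10)/(c^2 - 16)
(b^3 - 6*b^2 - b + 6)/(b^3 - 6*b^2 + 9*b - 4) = (b^2 - 5*b - 6)/(b^2 - 5*b + 4)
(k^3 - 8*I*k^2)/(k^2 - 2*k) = k*(k - 8*I)/(k - 2)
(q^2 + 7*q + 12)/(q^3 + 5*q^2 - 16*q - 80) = (q + 3)/(q^2 + q - 20)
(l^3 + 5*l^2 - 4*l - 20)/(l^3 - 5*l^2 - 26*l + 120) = (l^2 - 4)/(l^2 - 10*l + 24)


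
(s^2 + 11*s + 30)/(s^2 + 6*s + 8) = (s^2 + 11*s + 30)/(s^2 + 6*s + 8)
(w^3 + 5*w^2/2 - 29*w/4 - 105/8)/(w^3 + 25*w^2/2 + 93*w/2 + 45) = (w^2 + w - 35/4)/(w^2 + 11*w + 30)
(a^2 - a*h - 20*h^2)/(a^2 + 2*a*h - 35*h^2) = (a + 4*h)/(a + 7*h)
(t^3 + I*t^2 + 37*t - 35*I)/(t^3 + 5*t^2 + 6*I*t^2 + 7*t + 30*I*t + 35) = (t - 5*I)/(t + 5)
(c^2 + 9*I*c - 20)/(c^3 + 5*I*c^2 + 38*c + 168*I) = (c + 5*I)/(c^2 + I*c + 42)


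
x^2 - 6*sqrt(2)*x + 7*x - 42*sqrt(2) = (x + 7)*(x - 6*sqrt(2))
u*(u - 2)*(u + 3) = u^3 + u^2 - 6*u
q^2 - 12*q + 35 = (q - 7)*(q - 5)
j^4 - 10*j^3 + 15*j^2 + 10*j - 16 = (j - 8)*(j - 2)*(j - 1)*(j + 1)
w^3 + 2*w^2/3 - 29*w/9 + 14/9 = (w - 1)*(w - 2/3)*(w + 7/3)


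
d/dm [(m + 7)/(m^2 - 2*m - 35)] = (m^2 - 2*m - 2*(m - 1)*(m + 7) - 35)/(-m^2 + 2*m + 35)^2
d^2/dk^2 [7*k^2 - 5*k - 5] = 14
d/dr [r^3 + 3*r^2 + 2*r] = 3*r^2 + 6*r + 2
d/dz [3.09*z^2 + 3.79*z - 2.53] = 6.18*z + 3.79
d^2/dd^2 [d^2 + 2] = 2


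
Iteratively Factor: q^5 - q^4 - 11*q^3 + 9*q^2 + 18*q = (q + 3)*(q^4 - 4*q^3 + q^2 + 6*q) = (q - 3)*(q + 3)*(q^3 - q^2 - 2*q) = (q - 3)*(q + 1)*(q + 3)*(q^2 - 2*q) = (q - 3)*(q - 2)*(q + 1)*(q + 3)*(q)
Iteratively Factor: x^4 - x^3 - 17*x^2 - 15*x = (x + 1)*(x^3 - 2*x^2 - 15*x) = (x - 5)*(x + 1)*(x^2 + 3*x) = (x - 5)*(x + 1)*(x + 3)*(x)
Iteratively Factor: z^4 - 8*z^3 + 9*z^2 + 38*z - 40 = (z - 1)*(z^3 - 7*z^2 + 2*z + 40) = (z - 1)*(z + 2)*(z^2 - 9*z + 20) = (z - 5)*(z - 1)*(z + 2)*(z - 4)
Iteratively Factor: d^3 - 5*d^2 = (d - 5)*(d^2) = d*(d - 5)*(d)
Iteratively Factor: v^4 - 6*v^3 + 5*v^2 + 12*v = (v - 3)*(v^3 - 3*v^2 - 4*v) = (v - 3)*(v + 1)*(v^2 - 4*v) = (v - 4)*(v - 3)*(v + 1)*(v)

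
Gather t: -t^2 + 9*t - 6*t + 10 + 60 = -t^2 + 3*t + 70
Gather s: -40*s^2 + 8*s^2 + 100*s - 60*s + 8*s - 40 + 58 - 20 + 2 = -32*s^2 + 48*s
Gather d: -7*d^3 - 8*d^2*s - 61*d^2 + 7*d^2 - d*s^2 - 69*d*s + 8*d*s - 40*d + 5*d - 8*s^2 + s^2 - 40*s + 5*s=-7*d^3 + d^2*(-8*s - 54) + d*(-s^2 - 61*s - 35) - 7*s^2 - 35*s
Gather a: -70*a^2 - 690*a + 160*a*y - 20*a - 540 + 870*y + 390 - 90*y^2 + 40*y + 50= -70*a^2 + a*(160*y - 710) - 90*y^2 + 910*y - 100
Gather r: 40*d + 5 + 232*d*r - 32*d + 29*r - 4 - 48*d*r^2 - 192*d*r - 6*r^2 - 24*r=8*d + r^2*(-48*d - 6) + r*(40*d + 5) + 1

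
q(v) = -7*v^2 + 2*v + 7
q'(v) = 2 - 14*v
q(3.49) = -71.28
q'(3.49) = -46.86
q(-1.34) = -8.25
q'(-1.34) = 20.76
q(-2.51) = -42.12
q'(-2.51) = 37.14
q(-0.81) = 0.79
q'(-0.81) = 13.34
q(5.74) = -212.15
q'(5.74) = -78.36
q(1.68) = -9.40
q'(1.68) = -21.52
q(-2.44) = -39.56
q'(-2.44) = 36.16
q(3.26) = -60.87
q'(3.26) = -43.64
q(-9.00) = -578.00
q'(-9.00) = 128.00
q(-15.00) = -1598.00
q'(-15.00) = 212.00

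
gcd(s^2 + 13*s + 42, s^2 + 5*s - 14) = s + 7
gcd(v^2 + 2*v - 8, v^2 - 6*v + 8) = v - 2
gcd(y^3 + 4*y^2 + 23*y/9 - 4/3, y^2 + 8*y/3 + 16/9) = y + 4/3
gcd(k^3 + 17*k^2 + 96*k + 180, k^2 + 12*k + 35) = k + 5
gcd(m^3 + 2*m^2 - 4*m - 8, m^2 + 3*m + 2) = m + 2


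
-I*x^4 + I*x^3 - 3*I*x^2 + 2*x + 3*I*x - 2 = (x - 1)*(x - 2*I)*(x + I)*(-I*x + 1)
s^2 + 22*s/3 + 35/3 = (s + 7/3)*(s + 5)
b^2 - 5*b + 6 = (b - 3)*(b - 2)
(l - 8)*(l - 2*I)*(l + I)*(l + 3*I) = l^4 - 8*l^3 + 2*I*l^3 + 5*l^2 - 16*I*l^2 - 40*l + 6*I*l - 48*I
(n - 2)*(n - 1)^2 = n^3 - 4*n^2 + 5*n - 2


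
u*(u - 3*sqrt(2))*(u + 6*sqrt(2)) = u^3 + 3*sqrt(2)*u^2 - 36*u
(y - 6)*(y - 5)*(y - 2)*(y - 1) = y^4 - 14*y^3 + 65*y^2 - 112*y + 60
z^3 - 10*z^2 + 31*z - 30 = (z - 5)*(z - 3)*(z - 2)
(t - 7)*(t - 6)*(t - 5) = t^3 - 18*t^2 + 107*t - 210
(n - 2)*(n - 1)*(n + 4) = n^3 + n^2 - 10*n + 8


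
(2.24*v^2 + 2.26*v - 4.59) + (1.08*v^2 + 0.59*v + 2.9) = 3.32*v^2 + 2.85*v - 1.69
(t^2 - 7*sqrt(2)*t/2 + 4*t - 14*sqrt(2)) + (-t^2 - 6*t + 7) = -7*sqrt(2)*t/2 - 2*t - 14*sqrt(2) + 7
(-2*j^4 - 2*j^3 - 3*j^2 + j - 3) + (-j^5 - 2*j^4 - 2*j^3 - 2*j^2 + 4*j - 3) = -j^5 - 4*j^4 - 4*j^3 - 5*j^2 + 5*j - 6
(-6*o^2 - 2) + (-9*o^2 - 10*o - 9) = -15*o^2 - 10*o - 11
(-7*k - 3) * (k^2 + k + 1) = -7*k^3 - 10*k^2 - 10*k - 3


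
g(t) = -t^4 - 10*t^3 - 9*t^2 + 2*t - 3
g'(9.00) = -5506.00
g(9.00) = -14565.00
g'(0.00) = 2.00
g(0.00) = -3.00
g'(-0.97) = -5.12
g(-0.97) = -5.17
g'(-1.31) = -16.91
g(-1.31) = -1.53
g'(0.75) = -30.06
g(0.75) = -11.10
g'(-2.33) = -68.33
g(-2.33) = 40.50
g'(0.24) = -4.10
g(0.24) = -3.18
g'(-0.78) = -0.31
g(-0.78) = -5.66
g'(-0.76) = 0.11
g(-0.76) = -5.66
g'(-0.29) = 4.79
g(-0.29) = -4.10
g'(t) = -4*t^3 - 30*t^2 - 18*t + 2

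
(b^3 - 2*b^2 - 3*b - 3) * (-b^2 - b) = -b^5 + b^4 + 5*b^3 + 6*b^2 + 3*b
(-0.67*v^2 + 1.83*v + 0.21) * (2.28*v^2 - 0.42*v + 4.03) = -1.5276*v^4 + 4.4538*v^3 - 2.9899*v^2 + 7.2867*v + 0.8463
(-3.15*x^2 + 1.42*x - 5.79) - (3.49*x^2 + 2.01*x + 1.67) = -6.64*x^2 - 0.59*x - 7.46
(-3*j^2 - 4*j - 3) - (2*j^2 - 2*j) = -5*j^2 - 2*j - 3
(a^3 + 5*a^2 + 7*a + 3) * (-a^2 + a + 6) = -a^5 - 4*a^4 + 4*a^3 + 34*a^2 + 45*a + 18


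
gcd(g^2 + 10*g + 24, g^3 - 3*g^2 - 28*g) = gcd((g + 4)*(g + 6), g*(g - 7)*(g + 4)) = g + 4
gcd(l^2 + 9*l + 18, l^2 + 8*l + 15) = l + 3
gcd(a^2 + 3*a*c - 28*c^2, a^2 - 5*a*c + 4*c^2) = a - 4*c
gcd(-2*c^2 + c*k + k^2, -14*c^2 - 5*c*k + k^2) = 2*c + k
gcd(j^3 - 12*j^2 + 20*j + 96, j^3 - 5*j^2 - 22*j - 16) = j^2 - 6*j - 16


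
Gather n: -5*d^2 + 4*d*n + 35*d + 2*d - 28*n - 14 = -5*d^2 + 37*d + n*(4*d - 28) - 14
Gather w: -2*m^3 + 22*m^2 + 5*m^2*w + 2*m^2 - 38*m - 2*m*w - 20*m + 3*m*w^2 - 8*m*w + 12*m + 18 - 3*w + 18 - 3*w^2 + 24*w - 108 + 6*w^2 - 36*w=-2*m^3 + 24*m^2 - 46*m + w^2*(3*m + 3) + w*(5*m^2 - 10*m - 15) - 72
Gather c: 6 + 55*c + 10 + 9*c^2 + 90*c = 9*c^2 + 145*c + 16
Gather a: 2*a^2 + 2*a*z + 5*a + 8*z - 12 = 2*a^2 + a*(2*z + 5) + 8*z - 12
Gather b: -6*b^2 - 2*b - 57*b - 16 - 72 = -6*b^2 - 59*b - 88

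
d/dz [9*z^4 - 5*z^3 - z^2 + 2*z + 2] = 36*z^3 - 15*z^2 - 2*z + 2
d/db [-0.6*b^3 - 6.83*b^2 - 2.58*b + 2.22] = -1.8*b^2 - 13.66*b - 2.58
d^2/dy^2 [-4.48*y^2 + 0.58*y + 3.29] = -8.96000000000000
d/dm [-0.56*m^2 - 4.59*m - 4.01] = -1.12*m - 4.59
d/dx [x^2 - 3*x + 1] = 2*x - 3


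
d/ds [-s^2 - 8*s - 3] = -2*s - 8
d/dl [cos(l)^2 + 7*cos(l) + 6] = -(2*cos(l) + 7)*sin(l)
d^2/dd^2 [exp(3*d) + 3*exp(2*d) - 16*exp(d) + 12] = (9*exp(2*d) + 12*exp(d) - 16)*exp(d)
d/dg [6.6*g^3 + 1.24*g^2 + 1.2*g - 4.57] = 19.8*g^2 + 2.48*g + 1.2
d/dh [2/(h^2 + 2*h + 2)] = 4*(-h - 1)/(h^2 + 2*h + 2)^2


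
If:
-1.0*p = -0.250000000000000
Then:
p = 0.25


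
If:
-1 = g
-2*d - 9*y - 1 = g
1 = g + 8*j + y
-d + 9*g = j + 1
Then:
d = -369/37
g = -1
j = -1/37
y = 82/37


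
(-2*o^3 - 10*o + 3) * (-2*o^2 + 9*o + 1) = 4*o^5 - 18*o^4 + 18*o^3 - 96*o^2 + 17*o + 3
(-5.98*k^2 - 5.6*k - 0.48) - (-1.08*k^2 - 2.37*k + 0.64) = -4.9*k^2 - 3.23*k - 1.12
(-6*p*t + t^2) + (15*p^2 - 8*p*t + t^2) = 15*p^2 - 14*p*t + 2*t^2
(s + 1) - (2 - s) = 2*s - 1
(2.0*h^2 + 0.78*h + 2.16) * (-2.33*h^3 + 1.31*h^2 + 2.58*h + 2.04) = -4.66*h^5 + 0.8026*h^4 + 1.149*h^3 + 8.922*h^2 + 7.164*h + 4.4064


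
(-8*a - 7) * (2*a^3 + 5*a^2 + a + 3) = -16*a^4 - 54*a^3 - 43*a^2 - 31*a - 21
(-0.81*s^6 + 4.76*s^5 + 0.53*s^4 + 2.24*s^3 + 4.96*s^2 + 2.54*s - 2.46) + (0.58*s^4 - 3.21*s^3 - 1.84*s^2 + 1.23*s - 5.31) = -0.81*s^6 + 4.76*s^5 + 1.11*s^4 - 0.97*s^3 + 3.12*s^2 + 3.77*s - 7.77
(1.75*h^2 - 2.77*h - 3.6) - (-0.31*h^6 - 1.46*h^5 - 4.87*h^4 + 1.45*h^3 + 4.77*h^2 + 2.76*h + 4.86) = 0.31*h^6 + 1.46*h^5 + 4.87*h^4 - 1.45*h^3 - 3.02*h^2 - 5.53*h - 8.46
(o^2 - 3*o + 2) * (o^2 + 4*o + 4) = o^4 + o^3 - 6*o^2 - 4*o + 8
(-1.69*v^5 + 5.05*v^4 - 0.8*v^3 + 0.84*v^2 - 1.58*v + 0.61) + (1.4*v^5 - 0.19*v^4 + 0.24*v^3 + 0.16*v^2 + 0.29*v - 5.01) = -0.29*v^5 + 4.86*v^4 - 0.56*v^3 + 1.0*v^2 - 1.29*v - 4.4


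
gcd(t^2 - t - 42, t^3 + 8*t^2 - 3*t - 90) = t + 6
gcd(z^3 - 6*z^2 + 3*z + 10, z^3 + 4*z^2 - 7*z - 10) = z^2 - z - 2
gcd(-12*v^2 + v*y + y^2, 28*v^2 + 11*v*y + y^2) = 4*v + y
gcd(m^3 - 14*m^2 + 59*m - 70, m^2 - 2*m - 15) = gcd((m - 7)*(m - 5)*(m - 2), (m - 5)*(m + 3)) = m - 5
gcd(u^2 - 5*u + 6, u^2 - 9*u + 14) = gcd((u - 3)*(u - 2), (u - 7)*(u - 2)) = u - 2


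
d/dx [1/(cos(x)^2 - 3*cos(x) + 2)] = (2*cos(x) - 3)*sin(x)/(cos(x)^2 - 3*cos(x) + 2)^2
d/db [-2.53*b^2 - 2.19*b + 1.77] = -5.06*b - 2.19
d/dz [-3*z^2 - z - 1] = -6*z - 1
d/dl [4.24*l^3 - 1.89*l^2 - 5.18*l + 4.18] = 12.72*l^2 - 3.78*l - 5.18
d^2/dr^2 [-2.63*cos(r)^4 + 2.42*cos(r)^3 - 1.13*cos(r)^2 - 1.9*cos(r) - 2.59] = 42.08*cos(r)^4 - 21.78*cos(r)^3 - 27.04*cos(r)^2 + 16.42*cos(r) - 2.26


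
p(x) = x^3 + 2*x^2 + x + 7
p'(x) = 3*x^2 + 4*x + 1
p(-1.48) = 6.66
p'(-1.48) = 1.65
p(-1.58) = 6.47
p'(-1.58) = 2.17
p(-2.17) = 4.03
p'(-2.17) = 6.45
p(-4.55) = -50.34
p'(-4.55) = 44.91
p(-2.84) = -2.62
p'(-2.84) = 13.84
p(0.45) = 7.95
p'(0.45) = 3.41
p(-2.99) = -4.84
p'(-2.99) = 15.86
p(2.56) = 39.44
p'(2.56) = 30.90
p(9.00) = 907.00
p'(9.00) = 280.00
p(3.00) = 55.00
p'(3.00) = 40.00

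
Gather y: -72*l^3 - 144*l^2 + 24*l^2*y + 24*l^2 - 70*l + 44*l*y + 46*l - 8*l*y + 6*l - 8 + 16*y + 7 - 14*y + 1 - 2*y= -72*l^3 - 120*l^2 - 18*l + y*(24*l^2 + 36*l)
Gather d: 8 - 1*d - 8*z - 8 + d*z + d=d*z - 8*z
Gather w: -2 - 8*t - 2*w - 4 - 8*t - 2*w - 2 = -16*t - 4*w - 8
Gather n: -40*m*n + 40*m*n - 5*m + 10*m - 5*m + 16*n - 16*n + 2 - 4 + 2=0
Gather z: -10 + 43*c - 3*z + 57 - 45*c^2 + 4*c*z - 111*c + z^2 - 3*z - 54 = -45*c^2 - 68*c + z^2 + z*(4*c - 6) - 7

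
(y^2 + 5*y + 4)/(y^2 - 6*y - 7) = (y + 4)/(y - 7)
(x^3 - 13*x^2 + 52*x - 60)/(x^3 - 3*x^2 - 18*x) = (x^2 - 7*x + 10)/(x*(x + 3))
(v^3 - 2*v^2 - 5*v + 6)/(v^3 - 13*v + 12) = (v + 2)/(v + 4)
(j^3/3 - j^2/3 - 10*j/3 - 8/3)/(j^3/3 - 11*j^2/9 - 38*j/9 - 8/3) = 3*(j^2 - 2*j - 8)/(3*j^2 - 14*j - 24)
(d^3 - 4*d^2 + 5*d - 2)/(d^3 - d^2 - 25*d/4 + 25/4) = 4*(d^2 - 3*d + 2)/(4*d^2 - 25)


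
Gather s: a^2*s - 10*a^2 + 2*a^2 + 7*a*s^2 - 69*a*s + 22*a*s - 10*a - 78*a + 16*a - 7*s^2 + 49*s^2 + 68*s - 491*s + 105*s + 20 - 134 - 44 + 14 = -8*a^2 - 72*a + s^2*(7*a + 42) + s*(a^2 - 47*a - 318) - 144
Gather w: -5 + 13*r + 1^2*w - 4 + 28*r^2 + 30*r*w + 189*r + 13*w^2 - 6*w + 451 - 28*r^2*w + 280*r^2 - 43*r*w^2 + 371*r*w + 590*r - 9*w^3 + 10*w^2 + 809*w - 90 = 308*r^2 + 792*r - 9*w^3 + w^2*(23 - 43*r) + w*(-28*r^2 + 401*r + 804) + 352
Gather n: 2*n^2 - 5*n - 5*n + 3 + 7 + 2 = 2*n^2 - 10*n + 12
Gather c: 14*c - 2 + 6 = 14*c + 4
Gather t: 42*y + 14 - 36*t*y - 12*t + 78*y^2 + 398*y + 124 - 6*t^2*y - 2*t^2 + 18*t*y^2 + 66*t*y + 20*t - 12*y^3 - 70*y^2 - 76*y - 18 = t^2*(-6*y - 2) + t*(18*y^2 + 30*y + 8) - 12*y^3 + 8*y^2 + 364*y + 120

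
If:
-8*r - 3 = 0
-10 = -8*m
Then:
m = 5/4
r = -3/8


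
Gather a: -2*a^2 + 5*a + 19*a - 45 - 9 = -2*a^2 + 24*a - 54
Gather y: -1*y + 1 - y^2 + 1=-y^2 - y + 2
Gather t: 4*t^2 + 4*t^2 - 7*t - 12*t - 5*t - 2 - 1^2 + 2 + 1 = 8*t^2 - 24*t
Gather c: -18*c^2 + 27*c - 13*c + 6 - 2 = -18*c^2 + 14*c + 4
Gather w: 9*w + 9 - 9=9*w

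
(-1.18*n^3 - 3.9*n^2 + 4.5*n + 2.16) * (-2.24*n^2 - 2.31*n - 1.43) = 2.6432*n^5 + 11.4618*n^4 + 0.616399999999999*n^3 - 9.6564*n^2 - 11.4246*n - 3.0888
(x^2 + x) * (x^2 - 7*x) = x^4 - 6*x^3 - 7*x^2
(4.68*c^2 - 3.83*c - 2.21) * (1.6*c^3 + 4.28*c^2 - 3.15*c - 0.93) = 7.488*c^5 + 13.9024*c^4 - 34.6704*c^3 - 1.7467*c^2 + 10.5234*c + 2.0553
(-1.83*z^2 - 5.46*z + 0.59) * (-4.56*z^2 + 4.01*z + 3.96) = 8.3448*z^4 + 17.5593*z^3 - 31.8318*z^2 - 19.2557*z + 2.3364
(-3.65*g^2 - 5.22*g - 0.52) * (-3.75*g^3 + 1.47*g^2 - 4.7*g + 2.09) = 13.6875*g^5 + 14.2095*g^4 + 11.4316*g^3 + 16.1411*g^2 - 8.4658*g - 1.0868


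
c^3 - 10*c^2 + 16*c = c*(c - 8)*(c - 2)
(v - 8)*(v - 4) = v^2 - 12*v + 32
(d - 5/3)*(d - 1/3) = d^2 - 2*d + 5/9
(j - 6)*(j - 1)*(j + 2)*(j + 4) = j^4 - j^3 - 28*j^2 - 20*j + 48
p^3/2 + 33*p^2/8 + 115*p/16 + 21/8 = (p/2 + 1/4)*(p + 7/4)*(p + 6)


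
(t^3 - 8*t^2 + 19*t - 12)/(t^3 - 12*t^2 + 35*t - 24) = (t - 4)/(t - 8)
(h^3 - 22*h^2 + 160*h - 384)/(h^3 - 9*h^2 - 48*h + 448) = (h - 6)/(h + 7)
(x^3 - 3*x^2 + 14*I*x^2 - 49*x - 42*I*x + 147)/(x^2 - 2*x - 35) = (x^3 + x^2*(-3 + 14*I) + x*(-49 - 42*I) + 147)/(x^2 - 2*x - 35)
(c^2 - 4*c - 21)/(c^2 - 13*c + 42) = (c + 3)/(c - 6)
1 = 1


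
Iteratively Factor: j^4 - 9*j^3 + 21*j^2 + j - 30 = (j - 2)*(j^3 - 7*j^2 + 7*j + 15) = (j - 3)*(j - 2)*(j^2 - 4*j - 5) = (j - 3)*(j - 2)*(j + 1)*(j - 5)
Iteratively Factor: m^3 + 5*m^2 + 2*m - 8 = (m + 4)*(m^2 + m - 2) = (m - 1)*(m + 4)*(m + 2)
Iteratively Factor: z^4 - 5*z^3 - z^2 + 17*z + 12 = (z - 4)*(z^3 - z^2 - 5*z - 3) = (z - 4)*(z - 3)*(z^2 + 2*z + 1) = (z - 4)*(z - 3)*(z + 1)*(z + 1)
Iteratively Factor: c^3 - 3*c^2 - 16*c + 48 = (c - 4)*(c^2 + c - 12) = (c - 4)*(c + 4)*(c - 3)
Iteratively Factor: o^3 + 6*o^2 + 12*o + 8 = (o + 2)*(o^2 + 4*o + 4) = (o + 2)^2*(o + 2)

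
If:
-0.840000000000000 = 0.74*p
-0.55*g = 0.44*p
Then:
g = 0.91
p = -1.14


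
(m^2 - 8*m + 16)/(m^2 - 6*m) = (m^2 - 8*m + 16)/(m*(m - 6))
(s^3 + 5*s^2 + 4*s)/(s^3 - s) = (s + 4)/(s - 1)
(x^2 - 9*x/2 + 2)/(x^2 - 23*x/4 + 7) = 2*(2*x - 1)/(4*x - 7)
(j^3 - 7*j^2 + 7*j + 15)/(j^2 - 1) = (j^2 - 8*j + 15)/(j - 1)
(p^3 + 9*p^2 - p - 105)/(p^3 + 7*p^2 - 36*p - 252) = (p^2 + 2*p - 15)/(p^2 - 36)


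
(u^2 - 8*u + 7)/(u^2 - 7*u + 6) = (u - 7)/(u - 6)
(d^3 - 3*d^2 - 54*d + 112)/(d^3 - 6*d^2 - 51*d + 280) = (d - 2)/(d - 5)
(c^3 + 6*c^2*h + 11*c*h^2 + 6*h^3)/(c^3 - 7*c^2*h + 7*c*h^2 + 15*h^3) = (c^2 + 5*c*h + 6*h^2)/(c^2 - 8*c*h + 15*h^2)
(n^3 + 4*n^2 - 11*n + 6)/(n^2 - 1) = (n^2 + 5*n - 6)/(n + 1)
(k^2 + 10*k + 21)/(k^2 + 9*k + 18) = (k + 7)/(k + 6)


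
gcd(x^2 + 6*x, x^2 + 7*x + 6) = x + 6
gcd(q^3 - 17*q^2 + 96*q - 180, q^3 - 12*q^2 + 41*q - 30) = q^2 - 11*q + 30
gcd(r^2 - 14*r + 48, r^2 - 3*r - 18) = r - 6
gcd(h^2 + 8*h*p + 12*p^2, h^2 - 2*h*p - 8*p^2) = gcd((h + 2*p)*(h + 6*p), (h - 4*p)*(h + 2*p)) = h + 2*p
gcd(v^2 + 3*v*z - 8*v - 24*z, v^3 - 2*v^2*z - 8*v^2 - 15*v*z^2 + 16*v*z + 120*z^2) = v^2 + 3*v*z - 8*v - 24*z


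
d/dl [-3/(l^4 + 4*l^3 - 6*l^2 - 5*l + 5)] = 3*(4*l^3 + 12*l^2 - 12*l - 5)/(l^4 + 4*l^3 - 6*l^2 - 5*l + 5)^2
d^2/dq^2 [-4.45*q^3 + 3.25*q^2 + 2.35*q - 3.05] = 6.5 - 26.7*q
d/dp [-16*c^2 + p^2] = 2*p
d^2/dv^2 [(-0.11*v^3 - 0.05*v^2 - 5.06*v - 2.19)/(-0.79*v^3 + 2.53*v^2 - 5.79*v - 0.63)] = (2.22044604925031e-16*v^7 + 0.502123999999999*v^6 + 15.92877*v^5 - 46.3083780000001*v^4 - 42.704792*v^3 + 116.876808*v^2 - 150.370938*v + 116.941806)/(0.493039*v^9 - 4.736919*v^8 + 26.01075*v^7 - 84.449566*v^6 + 183.080664*v^5 - 225.06012*v^4 + 139.673106*v^3 + 60.348078*v^2 + 6.894153*v + 0.250047)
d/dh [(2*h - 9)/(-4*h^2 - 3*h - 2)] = (8*h^2 - 72*h - 31)/(16*h^4 + 24*h^3 + 25*h^2 + 12*h + 4)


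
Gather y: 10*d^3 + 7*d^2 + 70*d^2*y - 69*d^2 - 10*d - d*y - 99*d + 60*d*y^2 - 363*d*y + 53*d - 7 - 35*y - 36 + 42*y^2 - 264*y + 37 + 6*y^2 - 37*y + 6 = 10*d^3 - 62*d^2 - 56*d + y^2*(60*d + 48) + y*(70*d^2 - 364*d - 336)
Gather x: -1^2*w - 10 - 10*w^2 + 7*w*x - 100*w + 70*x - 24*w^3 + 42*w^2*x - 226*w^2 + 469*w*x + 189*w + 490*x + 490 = -24*w^3 - 236*w^2 + 88*w + x*(42*w^2 + 476*w + 560) + 480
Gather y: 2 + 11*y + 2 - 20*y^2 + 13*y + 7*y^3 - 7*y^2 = 7*y^3 - 27*y^2 + 24*y + 4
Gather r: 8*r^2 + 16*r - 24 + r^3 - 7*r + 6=r^3 + 8*r^2 + 9*r - 18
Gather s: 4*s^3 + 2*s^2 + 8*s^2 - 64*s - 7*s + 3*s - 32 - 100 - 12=4*s^3 + 10*s^2 - 68*s - 144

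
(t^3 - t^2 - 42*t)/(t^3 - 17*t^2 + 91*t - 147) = t*(t + 6)/(t^2 - 10*t + 21)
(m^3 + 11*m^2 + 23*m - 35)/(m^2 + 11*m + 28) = (m^2 + 4*m - 5)/(m + 4)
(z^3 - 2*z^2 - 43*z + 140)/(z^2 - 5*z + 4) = (z^2 + 2*z - 35)/(z - 1)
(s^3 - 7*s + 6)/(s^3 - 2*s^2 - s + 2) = (s + 3)/(s + 1)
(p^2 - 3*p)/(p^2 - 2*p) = (p - 3)/(p - 2)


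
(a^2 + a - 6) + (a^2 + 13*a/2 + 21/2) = 2*a^2 + 15*a/2 + 9/2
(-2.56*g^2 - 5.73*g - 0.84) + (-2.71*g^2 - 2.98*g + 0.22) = -5.27*g^2 - 8.71*g - 0.62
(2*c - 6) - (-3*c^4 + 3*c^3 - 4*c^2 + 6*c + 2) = 3*c^4 - 3*c^3 + 4*c^2 - 4*c - 8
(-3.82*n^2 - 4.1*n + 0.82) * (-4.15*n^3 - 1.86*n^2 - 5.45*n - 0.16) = 15.853*n^5 + 24.1202*n^4 + 25.042*n^3 + 21.431*n^2 - 3.813*n - 0.1312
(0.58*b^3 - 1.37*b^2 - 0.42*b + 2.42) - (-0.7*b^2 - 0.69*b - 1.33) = 0.58*b^3 - 0.67*b^2 + 0.27*b + 3.75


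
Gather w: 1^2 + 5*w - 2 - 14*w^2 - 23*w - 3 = -14*w^2 - 18*w - 4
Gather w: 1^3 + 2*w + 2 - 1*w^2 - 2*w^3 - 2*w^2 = -2*w^3 - 3*w^2 + 2*w + 3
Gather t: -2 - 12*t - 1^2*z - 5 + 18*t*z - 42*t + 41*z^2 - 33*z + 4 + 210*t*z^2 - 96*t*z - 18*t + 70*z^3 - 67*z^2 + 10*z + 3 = t*(210*z^2 - 78*z - 72) + 70*z^3 - 26*z^2 - 24*z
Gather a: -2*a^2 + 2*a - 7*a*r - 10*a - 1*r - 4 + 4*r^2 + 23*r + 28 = -2*a^2 + a*(-7*r - 8) + 4*r^2 + 22*r + 24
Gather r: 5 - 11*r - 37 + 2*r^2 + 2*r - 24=2*r^2 - 9*r - 56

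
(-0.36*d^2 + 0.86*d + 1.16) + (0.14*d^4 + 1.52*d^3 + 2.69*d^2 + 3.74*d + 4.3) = 0.14*d^4 + 1.52*d^3 + 2.33*d^2 + 4.6*d + 5.46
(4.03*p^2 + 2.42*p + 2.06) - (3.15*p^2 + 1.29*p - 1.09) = 0.88*p^2 + 1.13*p + 3.15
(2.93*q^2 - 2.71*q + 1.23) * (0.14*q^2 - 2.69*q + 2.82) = 0.4102*q^4 - 8.2611*q^3 + 15.7247*q^2 - 10.9509*q + 3.4686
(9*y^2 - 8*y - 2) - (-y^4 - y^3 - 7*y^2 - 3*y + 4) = y^4 + y^3 + 16*y^2 - 5*y - 6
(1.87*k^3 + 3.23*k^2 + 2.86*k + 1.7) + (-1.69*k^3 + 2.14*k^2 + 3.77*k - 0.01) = 0.18*k^3 + 5.37*k^2 + 6.63*k + 1.69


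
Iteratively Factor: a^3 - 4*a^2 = (a)*(a^2 - 4*a) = a*(a - 4)*(a)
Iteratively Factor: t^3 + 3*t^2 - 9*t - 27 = (t + 3)*(t^2 - 9) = (t - 3)*(t + 3)*(t + 3)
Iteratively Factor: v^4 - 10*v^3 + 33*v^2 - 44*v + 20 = (v - 2)*(v^3 - 8*v^2 + 17*v - 10) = (v - 2)^2*(v^2 - 6*v + 5) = (v - 2)^2*(v - 1)*(v - 5)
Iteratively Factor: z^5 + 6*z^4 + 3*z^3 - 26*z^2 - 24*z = (z + 1)*(z^4 + 5*z^3 - 2*z^2 - 24*z) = (z - 2)*(z + 1)*(z^3 + 7*z^2 + 12*z) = (z - 2)*(z + 1)*(z + 4)*(z^2 + 3*z) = z*(z - 2)*(z + 1)*(z + 4)*(z + 3)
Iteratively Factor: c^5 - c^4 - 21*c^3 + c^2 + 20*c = (c - 1)*(c^4 - 21*c^2 - 20*c) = (c - 1)*(c + 1)*(c^3 - c^2 - 20*c) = (c - 1)*(c + 1)*(c + 4)*(c^2 - 5*c) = (c - 5)*(c - 1)*(c + 1)*(c + 4)*(c)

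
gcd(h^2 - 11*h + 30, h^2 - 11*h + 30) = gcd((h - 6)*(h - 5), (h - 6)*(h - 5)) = h^2 - 11*h + 30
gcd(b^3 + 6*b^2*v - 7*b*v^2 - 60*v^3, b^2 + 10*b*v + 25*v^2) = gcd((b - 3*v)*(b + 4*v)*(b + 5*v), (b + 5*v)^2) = b + 5*v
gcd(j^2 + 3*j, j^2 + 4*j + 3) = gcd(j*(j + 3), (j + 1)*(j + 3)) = j + 3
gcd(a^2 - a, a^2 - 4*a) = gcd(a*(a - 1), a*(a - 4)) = a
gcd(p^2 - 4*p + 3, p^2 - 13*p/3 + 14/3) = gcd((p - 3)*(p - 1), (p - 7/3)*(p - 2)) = 1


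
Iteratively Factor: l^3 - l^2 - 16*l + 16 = (l - 4)*(l^2 + 3*l - 4) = (l - 4)*(l - 1)*(l + 4)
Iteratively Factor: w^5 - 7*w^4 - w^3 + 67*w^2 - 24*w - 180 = (w - 3)*(w^4 - 4*w^3 - 13*w^2 + 28*w + 60) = (w - 3)*(w + 2)*(w^3 - 6*w^2 - w + 30) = (w - 3)^2*(w + 2)*(w^2 - 3*w - 10) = (w - 5)*(w - 3)^2*(w + 2)*(w + 2)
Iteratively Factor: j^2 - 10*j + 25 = (j - 5)*(j - 5)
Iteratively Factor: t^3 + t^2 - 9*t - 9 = (t + 1)*(t^2 - 9) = (t - 3)*(t + 1)*(t + 3)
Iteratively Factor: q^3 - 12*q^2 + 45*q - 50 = (q - 5)*(q^2 - 7*q + 10) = (q - 5)*(q - 2)*(q - 5)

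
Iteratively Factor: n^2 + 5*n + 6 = (n + 2)*(n + 3)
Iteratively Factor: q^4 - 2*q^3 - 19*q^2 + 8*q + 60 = (q - 5)*(q^3 + 3*q^2 - 4*q - 12) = (q - 5)*(q + 2)*(q^2 + q - 6) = (q - 5)*(q + 2)*(q + 3)*(q - 2)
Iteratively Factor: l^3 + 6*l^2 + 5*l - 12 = (l + 4)*(l^2 + 2*l - 3) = (l - 1)*(l + 4)*(l + 3)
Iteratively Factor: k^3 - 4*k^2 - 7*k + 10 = (k + 2)*(k^2 - 6*k + 5) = (k - 1)*(k + 2)*(k - 5)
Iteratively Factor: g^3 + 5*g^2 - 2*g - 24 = (g + 4)*(g^2 + g - 6) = (g + 3)*(g + 4)*(g - 2)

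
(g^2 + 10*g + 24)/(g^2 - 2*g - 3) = (g^2 + 10*g + 24)/(g^2 - 2*g - 3)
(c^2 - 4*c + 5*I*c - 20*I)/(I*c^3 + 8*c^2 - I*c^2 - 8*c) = (c^2 - 4*c + 5*I*c - 20*I)/(c*(I*c^2 + 8*c - I*c - 8))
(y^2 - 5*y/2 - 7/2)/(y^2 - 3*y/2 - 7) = (y + 1)/(y + 2)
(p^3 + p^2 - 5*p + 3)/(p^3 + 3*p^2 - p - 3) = (p - 1)/(p + 1)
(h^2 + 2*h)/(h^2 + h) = (h + 2)/(h + 1)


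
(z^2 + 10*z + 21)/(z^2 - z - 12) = (z + 7)/(z - 4)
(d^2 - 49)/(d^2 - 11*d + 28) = (d + 7)/(d - 4)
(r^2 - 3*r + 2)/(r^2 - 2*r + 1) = (r - 2)/(r - 1)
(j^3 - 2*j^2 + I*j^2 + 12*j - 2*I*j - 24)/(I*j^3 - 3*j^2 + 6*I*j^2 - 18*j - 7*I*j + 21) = (-I*j^3 + j^2*(1 + 2*I) + j*(-2 - 12*I) + 24*I)/(j^3 + j^2*(6 + 3*I) + j*(-7 + 18*I) - 21*I)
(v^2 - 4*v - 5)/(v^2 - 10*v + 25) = (v + 1)/(v - 5)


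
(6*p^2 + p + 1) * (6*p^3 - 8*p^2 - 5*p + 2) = 36*p^5 - 42*p^4 - 32*p^3 - p^2 - 3*p + 2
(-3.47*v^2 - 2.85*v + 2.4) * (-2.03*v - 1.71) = 7.0441*v^3 + 11.7192*v^2 + 0.00150000000000095*v - 4.104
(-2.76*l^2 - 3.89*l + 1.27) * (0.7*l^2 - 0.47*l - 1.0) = -1.932*l^4 - 1.4258*l^3 + 5.4773*l^2 + 3.2931*l - 1.27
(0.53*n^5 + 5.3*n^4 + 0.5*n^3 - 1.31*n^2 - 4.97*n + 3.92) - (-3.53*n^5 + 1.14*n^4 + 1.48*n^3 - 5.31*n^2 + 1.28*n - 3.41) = 4.06*n^5 + 4.16*n^4 - 0.98*n^3 + 4.0*n^2 - 6.25*n + 7.33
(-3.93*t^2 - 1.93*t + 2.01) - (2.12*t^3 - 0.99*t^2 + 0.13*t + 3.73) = -2.12*t^3 - 2.94*t^2 - 2.06*t - 1.72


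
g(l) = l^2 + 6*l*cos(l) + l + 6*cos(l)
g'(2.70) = -8.51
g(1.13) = 7.86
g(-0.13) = 5.06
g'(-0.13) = 7.37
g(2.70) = -10.08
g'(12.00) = 71.92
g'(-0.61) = 6.04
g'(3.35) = 7.23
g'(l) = -6*l*sin(l) + 2*l - 6*sin(l) + 6*cos(l) + 1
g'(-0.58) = 6.24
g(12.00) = 221.82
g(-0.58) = 1.86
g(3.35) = -10.96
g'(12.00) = 71.92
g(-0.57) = 1.93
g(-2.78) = 14.94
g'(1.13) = -5.74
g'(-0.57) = 6.30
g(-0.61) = 1.68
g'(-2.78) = -13.95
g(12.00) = 221.82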